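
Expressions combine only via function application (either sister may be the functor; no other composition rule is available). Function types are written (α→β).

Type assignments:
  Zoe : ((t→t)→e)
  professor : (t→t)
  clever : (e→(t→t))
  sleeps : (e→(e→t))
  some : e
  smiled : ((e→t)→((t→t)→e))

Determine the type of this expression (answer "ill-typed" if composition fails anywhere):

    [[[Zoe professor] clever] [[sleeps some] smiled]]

e

[Zoe professor]: ((t→t)→e) applied to (t→t) yields e.
[[Zoe professor] clever]: (e→(t→t)) applied to e yields (t→t).
[sleeps some]: (e→(e→t)) applied to e yields (e→t).
[[sleeps some] smiled]: ((e→t)→((t→t)→e)) applied to (e→t) yields ((t→t)→e).
[[[Zoe professor] clever] [[sleeps some] smiled]]: ((t→t)→e) applied to (t→t) yields e.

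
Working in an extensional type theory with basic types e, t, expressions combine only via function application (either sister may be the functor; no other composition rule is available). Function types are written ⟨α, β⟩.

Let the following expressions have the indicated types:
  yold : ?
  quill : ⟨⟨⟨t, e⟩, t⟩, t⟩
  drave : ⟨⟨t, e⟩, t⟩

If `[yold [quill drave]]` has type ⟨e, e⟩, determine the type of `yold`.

⟨t, ⟨e, e⟩⟩

For [yold [quill drave]] to have type ⟨e, e⟩ with [quill drave] of type t, yold must be the function: yold : ⟨t, ⟨e, e⟩⟩.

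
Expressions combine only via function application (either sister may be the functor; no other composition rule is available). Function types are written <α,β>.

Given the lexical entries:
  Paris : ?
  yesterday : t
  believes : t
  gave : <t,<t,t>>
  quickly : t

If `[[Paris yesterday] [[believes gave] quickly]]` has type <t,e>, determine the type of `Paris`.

<t,<t,<t,e>>>

[[Paris yesterday] [[believes gave] quickly]] must have type <t,e>. The sister [[believes gave] quickly] has type t; that is not a function onto <t,e>, so [Paris yesterday] must be the functor, of type <t,<t,e>>.
[Paris yesterday] must have type <t,<t,e>>. The sister yesterday has type t; that is not a function onto <t,<t,e>>, so Paris must be the functor, of type <t,<t,<t,e>>>.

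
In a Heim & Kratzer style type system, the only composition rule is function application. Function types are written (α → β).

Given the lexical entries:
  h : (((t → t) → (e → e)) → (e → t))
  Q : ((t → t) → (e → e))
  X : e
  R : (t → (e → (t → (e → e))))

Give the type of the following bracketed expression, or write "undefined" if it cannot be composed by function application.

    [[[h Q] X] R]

(e → (t → (e → e)))

[h Q] — h of type (((t → t) → (e → e)) → (e → t)) combines with Q of type ((t → t) → (e → e)): type (e → t).
[[h Q] X] — [h Q] of type (e → t) combines with X of type e: type t.
[[[h Q] X] R] — R of type (t → (e → (t → (e → e)))) combines with [[h Q] X] of type t: type (e → (t → (e → e))).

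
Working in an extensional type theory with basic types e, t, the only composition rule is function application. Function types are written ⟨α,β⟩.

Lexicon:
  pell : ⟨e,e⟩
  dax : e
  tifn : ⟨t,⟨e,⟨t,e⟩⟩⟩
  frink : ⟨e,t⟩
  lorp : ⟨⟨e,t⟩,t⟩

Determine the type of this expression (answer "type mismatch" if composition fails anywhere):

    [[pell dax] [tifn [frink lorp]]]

⟨t,e⟩

At [pell dax], pell : ⟨e,e⟩ takes dax : e, giving e.
At [frink lorp], lorp : ⟨⟨e,t⟩,t⟩ takes frink : ⟨e,t⟩, giving t.
At [tifn [frink lorp]], tifn : ⟨t,⟨e,⟨t,e⟩⟩⟩ takes [frink lorp] : t, giving ⟨e,⟨t,e⟩⟩.
At [[pell dax] [tifn [frink lorp]]], [tifn [frink lorp]] : ⟨e,⟨t,e⟩⟩ takes [pell dax] : e, giving ⟨t,e⟩.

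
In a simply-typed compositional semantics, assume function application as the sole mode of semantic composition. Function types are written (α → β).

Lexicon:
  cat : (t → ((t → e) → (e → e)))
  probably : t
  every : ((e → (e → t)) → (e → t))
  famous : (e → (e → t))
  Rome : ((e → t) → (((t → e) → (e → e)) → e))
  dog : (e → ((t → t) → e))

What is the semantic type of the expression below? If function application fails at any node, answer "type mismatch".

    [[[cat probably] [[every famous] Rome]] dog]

((t → t) → e)

[cat probably]: functor cat : (t → ((t → e) → (e → e))), argument probably : t; result ((t → e) → (e → e)).
[every famous]: functor every : ((e → (e → t)) → (e → t)), argument famous : (e → (e → t)); result (e → t).
[[every famous] Rome]: functor Rome : ((e → t) → (((t → e) → (e → e)) → e)), argument [every famous] : (e → t); result (((t → e) → (e → e)) → e).
[[cat probably] [[every famous] Rome]]: functor [[every famous] Rome] : (((t → e) → (e → e)) → e), argument [cat probably] : ((t → e) → (e → e)); result e.
[[[cat probably] [[every famous] Rome]] dog]: functor dog : (e → ((t → t) → e)), argument [[cat probably] [[every famous] Rome]] : e; result ((t → t) → e).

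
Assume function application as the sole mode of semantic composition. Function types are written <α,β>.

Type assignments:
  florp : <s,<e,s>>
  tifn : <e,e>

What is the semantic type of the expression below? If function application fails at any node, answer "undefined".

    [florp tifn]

At [florp tifn]: neither <s,<e,s>> nor <e,e> can take the other as argument; the node is ill-typed.

undefined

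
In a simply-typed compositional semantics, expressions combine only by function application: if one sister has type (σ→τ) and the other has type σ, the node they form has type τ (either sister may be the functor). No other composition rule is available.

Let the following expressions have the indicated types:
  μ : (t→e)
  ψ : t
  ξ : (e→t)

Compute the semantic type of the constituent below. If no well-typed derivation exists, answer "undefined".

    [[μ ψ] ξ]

t

[μ ψ]: μ is (t→e), ψ is t; result e.
[[μ ψ] ξ]: ξ is (e→t), [μ ψ] is e; result t.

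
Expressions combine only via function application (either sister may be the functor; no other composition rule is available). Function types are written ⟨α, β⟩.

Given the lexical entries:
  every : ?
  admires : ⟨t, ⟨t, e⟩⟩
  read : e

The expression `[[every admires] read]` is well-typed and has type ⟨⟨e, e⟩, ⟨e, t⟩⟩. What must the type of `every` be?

[[every admires] read] is required to be ⟨⟨e, e⟩, ⟨e, t⟩⟩. read : e cannot yield ⟨⟨e, e⟩, ⟨e, t⟩⟩ as functor, so [every admires] : ⟨e, ⟨⟨e, e⟩, ⟨e, t⟩⟩⟩.
[every admires] is required to be ⟨e, ⟨⟨e, e⟩, ⟨e, t⟩⟩⟩. admires : ⟨t, ⟨t, e⟩⟩ cannot yield ⟨e, ⟨⟨e, e⟩, ⟨e, t⟩⟩⟩ as functor, so every : ⟨⟨t, ⟨t, e⟩⟩, ⟨e, ⟨⟨e, e⟩, ⟨e, t⟩⟩⟩⟩.

⟨⟨t, ⟨t, e⟩⟩, ⟨e, ⟨⟨e, e⟩, ⟨e, t⟩⟩⟩⟩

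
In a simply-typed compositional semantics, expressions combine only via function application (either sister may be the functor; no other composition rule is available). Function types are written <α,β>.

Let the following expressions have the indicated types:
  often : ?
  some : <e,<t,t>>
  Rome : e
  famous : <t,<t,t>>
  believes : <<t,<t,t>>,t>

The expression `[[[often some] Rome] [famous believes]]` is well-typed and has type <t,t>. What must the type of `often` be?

<<e,<t,t>>,<e,<t,<t,t>>>>

[[[often some] Rome] [famous believes]] is required to be <t,t>. [famous believes] : t cannot yield <t,t> as functor, so [[often some] Rome] : <t,<t,t>>.
[[often some] Rome] is required to be <t,<t,t>>. Rome : e cannot yield <t,<t,t>> as functor, so [often some] : <e,<t,<t,t>>>.
[often some] is required to be <e,<t,<t,t>>>. some : <e,<t,t>> cannot yield <e,<t,<t,t>>> as functor, so often : <<e,<t,t>>,<e,<t,<t,t>>>>.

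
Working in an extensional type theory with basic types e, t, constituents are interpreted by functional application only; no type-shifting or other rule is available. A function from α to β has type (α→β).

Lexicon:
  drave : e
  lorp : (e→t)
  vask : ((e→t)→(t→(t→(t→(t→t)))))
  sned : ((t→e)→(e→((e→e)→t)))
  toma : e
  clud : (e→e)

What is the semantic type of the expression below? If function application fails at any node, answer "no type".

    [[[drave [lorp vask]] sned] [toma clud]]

[lorp vask] — vask of type ((e→t)→(t→(t→(t→(t→t))))) combines with lorp of type (e→t): type (t→(t→(t→(t→t)))).
[drave [lorp vask]]: e with (t→(t→(t→(t→t)))) — neither is a function whose domain matches the other; composition fails here.

no type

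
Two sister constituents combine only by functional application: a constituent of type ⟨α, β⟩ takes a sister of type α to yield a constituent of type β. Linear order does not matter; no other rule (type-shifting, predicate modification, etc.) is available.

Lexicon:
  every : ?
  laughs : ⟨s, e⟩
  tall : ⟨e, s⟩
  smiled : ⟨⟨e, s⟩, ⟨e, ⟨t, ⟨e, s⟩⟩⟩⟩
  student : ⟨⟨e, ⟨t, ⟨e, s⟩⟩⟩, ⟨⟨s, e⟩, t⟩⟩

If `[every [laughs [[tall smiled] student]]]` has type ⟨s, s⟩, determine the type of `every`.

[every [laughs [[tall smiled] student]]] must have type ⟨s, s⟩. The sister [laughs [[tall smiled] student]] has type t; that is not a function onto ⟨s, s⟩, so every must be the functor, of type ⟨t, ⟨s, s⟩⟩.

⟨t, ⟨s, s⟩⟩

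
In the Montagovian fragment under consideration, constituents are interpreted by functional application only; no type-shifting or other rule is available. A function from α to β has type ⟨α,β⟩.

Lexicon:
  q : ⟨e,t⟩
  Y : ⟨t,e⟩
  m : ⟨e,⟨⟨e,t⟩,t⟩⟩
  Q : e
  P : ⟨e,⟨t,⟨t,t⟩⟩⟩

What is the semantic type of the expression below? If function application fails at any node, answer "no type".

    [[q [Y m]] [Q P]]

no type

[Y m]: ⟨t,e⟩ and ⟨e,⟨⟨e,t⟩,t⟩⟩ cannot combine by function application — type clash.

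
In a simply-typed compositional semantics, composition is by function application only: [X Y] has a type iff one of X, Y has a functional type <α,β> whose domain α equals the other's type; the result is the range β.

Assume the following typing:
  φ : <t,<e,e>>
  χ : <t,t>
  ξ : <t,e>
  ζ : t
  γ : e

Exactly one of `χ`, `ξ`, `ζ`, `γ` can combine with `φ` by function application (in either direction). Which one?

ζ

χ : <t,t> — does not combine with φ.
ξ : <t,e> — does not combine with φ.
ζ — combines: φ : <t,<e,e>> takes ζ : t as argument, giving <e,e>.
γ : e — does not combine with φ.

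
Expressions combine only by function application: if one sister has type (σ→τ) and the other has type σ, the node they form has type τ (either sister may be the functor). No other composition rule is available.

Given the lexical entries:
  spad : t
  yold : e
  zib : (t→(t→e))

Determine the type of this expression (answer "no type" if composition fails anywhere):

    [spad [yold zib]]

[yold zib]: e with (t→(t→e)) — neither is a function whose domain matches the other; composition fails here.

no type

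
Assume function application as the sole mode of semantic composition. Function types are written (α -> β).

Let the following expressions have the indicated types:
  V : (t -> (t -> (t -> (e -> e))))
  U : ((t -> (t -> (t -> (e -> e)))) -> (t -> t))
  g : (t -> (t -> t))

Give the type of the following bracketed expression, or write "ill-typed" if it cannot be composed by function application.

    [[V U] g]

ill-typed

[V U]: U is ((t -> (t -> (t -> (e -> e)))) -> (t -> t)), V is (t -> (t -> (t -> (e -> e)))); result (t -> t).
[[V U] g]: (t -> t) and (t -> (t -> t)) cannot combine by function application — type clash.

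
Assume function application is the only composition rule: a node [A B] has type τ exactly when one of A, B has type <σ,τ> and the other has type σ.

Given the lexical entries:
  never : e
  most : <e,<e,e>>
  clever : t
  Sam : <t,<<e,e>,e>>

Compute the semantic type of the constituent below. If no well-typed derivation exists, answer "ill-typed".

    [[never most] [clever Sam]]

[never most] — most of type <e,<e,e>> combines with never of type e: type <e,e>.
[clever Sam] — Sam of type <t,<<e,e>,e>> combines with clever of type t: type <<e,e>,e>.
[[never most] [clever Sam]] — [clever Sam] of type <<e,e>,e> combines with [never most] of type <e,e>: type e.

e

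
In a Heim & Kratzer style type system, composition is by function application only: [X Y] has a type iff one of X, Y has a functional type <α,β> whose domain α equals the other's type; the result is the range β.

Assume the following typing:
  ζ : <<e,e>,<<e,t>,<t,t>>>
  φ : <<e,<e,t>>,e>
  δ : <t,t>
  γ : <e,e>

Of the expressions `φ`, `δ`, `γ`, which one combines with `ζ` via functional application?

γ

φ : <<e,<e,t>>,e> — no; ζ wants <e,e>, and φ wants <e,<e,t>>.
δ : <t,t> — no; ζ wants <e,e>, and δ wants t.
γ — combines: ζ : <<e,e>,<<e,t>,<t,t>>> takes γ : <e,e> as argument, giving <<e,t>,<t,t>>.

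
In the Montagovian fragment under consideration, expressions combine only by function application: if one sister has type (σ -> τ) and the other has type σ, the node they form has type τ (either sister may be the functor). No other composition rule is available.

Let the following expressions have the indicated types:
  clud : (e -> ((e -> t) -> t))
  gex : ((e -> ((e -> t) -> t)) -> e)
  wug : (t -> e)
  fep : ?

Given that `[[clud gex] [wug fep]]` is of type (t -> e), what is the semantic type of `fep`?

((t -> e) -> (e -> (t -> e)))

[[clud gex] [wug fep]] is required to be (t -> e). [clud gex] : e cannot yield (t -> e) as functor, so [wug fep] : (e -> (t -> e)).
[wug fep] is required to be (e -> (t -> e)). wug : (t -> e) cannot yield (e -> (t -> e)) as functor, so fep : ((t -> e) -> (e -> (t -> e))).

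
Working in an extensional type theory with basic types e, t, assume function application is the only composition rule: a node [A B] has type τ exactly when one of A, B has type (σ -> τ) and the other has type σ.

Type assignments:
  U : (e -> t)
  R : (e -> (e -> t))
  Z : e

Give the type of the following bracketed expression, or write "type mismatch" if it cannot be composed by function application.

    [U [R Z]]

type mismatch

[R Z]: (e -> (e -> t)) applied to e yields (e -> t).
At [U [R Z]]: neither (e -> t) nor (e -> t) can take the other as argument; the node is ill-typed.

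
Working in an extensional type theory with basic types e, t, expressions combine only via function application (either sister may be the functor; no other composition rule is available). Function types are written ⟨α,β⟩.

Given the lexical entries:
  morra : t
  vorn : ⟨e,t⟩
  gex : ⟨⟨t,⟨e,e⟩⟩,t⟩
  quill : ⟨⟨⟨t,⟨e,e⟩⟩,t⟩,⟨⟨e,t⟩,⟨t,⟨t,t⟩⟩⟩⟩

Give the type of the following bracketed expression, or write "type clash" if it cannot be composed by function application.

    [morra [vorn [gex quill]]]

⟨t,t⟩

[gex quill]: ⟨⟨⟨t,⟨e,e⟩⟩,t⟩,⟨⟨e,t⟩,⟨t,⟨t,t⟩⟩⟩⟩ applied to ⟨⟨t,⟨e,e⟩⟩,t⟩ yields ⟨⟨e,t⟩,⟨t,⟨t,t⟩⟩⟩.
[vorn [gex quill]]: ⟨⟨e,t⟩,⟨t,⟨t,t⟩⟩⟩ applied to ⟨e,t⟩ yields ⟨t,⟨t,t⟩⟩.
[morra [vorn [gex quill]]]: ⟨t,⟨t,t⟩⟩ applied to t yields ⟨t,t⟩.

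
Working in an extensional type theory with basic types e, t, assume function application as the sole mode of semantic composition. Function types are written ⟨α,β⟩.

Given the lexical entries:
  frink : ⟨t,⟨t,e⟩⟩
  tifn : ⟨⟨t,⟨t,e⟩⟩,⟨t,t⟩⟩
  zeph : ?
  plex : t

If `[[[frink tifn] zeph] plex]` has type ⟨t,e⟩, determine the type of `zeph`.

⟨⟨t,t⟩,⟨t,⟨t,e⟩⟩⟩

[[[frink tifn] zeph] plex] must have type ⟨t,e⟩. The sister plex has type t; that is not a function onto ⟨t,e⟩, so [[frink tifn] zeph] must be the functor, of type ⟨t,⟨t,e⟩⟩.
[[frink tifn] zeph] must have type ⟨t,⟨t,e⟩⟩. The sister [frink tifn] has type ⟨t,t⟩; that is not a function onto ⟨t,⟨t,e⟩⟩, so zeph must be the functor, of type ⟨⟨t,t⟩,⟨t,⟨t,e⟩⟩⟩.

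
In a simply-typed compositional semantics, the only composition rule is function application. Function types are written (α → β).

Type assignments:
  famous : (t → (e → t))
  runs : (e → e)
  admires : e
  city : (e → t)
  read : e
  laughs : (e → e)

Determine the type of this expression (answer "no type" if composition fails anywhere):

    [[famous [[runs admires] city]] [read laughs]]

t

[runs admires]: (e → e) applied to e yields e.
[[runs admires] city]: (e → t) applied to e yields t.
[famous [[runs admires] city]]: (t → (e → t)) applied to t yields (e → t).
[read laughs]: (e → e) applied to e yields e.
[[famous [[runs admires] city]] [read laughs]]: (e → t) applied to e yields t.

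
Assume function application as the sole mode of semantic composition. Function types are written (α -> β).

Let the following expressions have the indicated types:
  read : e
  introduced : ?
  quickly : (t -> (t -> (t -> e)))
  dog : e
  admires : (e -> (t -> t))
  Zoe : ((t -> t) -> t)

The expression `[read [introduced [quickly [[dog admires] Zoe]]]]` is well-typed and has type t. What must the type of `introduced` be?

At [read [introduced [quickly [[dog admires] Zoe]]]] (required: t): read is e, which is not a function with range t; hence [introduced [quickly [[dog admires] Zoe]]] is the functor — type (e -> t).
At [introduced [quickly [[dog admires] Zoe]]] (required: (e -> t)): [quickly [[dog admires] Zoe]] is (t -> (t -> e)), which is not a function with range (e -> t); hence introduced is the functor — type ((t -> (t -> e)) -> (e -> t)).

((t -> (t -> e)) -> (e -> t))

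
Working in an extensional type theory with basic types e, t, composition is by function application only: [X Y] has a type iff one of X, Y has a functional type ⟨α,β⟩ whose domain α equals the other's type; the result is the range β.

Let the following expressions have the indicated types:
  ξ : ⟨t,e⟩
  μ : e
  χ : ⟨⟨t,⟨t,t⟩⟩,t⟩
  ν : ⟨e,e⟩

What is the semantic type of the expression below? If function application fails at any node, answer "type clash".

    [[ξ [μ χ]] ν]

type clash

[μ χ]: e with ⟨⟨t,⟨t,t⟩⟩,t⟩ — neither is a function whose domain matches the other; composition fails here.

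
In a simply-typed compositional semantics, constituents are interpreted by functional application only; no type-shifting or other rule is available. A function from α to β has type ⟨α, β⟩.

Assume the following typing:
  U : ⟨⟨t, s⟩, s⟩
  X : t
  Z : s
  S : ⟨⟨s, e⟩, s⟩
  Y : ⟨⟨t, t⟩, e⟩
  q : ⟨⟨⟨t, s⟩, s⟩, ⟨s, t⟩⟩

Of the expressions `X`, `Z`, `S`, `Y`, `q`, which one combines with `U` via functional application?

q

X : t — neither side's domain matches the other.
Z : s — neither side's domain matches the other.
S : ⟨⟨s, e⟩, s⟩ — neither side's domain matches the other.
Y : ⟨⟨t, t⟩, e⟩ — neither side's domain matches the other.
q — combines: q : ⟨⟨⟨t, s⟩, s⟩, ⟨s, t⟩⟩ takes U : ⟨⟨t, s⟩, s⟩ as argument, giving ⟨s, t⟩.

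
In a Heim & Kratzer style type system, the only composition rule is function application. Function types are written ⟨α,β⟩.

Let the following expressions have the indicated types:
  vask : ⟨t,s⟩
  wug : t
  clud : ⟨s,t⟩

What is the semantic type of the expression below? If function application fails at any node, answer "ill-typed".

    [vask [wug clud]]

[wug clud]: t with ⟨s,t⟩ — neither is a function whose domain matches the other; composition fails here.

ill-typed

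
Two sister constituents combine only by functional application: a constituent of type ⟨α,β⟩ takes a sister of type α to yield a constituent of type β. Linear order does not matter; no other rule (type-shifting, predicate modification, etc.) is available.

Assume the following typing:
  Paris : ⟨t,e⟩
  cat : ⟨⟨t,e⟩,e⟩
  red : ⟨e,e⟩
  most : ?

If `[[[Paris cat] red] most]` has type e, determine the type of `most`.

⟨e,e⟩

[[[Paris cat] red] most] must have type e. The sister [[Paris cat] red] has type e; that is not a function onto e, so most must be the functor, of type ⟨e,e⟩.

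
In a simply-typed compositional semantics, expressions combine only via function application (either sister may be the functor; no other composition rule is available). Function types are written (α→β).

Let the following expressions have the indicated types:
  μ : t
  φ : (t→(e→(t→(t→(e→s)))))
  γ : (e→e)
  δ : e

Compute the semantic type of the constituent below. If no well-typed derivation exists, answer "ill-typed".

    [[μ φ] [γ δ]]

At [μ φ], φ : (t→(e→(t→(t→(e→s))))) takes μ : t, giving (e→(t→(t→(e→s)))).
At [γ δ], γ : (e→e) takes δ : e, giving e.
At [[μ φ] [γ δ]], [μ φ] : (e→(t→(t→(e→s)))) takes [γ δ] : e, giving (t→(t→(e→s))).

(t→(t→(e→s)))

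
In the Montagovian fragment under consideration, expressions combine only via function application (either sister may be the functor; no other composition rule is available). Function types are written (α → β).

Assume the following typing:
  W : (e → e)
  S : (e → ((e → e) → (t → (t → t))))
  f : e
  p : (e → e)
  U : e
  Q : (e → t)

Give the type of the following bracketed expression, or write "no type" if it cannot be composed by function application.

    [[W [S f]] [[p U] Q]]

(t → t)

[S f]: (e → ((e → e) → (t → (t → t)))) applied to e yields ((e → e) → (t → (t → t))).
[W [S f]]: ((e → e) → (t → (t → t))) applied to (e → e) yields (t → (t → t)).
[p U]: (e → e) applied to e yields e.
[[p U] Q]: (e → t) applied to e yields t.
[[W [S f]] [[p U] Q]]: (t → (t → t)) applied to t yields (t → t).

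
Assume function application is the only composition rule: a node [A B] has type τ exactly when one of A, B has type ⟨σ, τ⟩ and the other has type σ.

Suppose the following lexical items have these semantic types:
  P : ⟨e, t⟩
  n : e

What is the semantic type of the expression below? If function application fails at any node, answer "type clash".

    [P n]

t

[P n]: P is ⟨e, t⟩, n is e; result t.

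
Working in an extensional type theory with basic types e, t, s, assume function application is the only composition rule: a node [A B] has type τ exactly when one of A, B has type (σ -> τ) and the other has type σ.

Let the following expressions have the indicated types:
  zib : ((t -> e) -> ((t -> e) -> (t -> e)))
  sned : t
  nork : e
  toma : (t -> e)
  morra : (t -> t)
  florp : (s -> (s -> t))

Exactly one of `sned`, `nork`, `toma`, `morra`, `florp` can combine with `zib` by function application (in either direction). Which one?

toma

sned : t — neither side's domain matches the other.
nork : e — neither side's domain matches the other.
toma — combines: zib : ((t -> e) -> ((t -> e) -> (t -> e))) takes toma : (t -> e) as argument, giving ((t -> e) -> (t -> e)).
morra : (t -> t) — neither side's domain matches the other.
florp : (s -> (s -> t)) — neither side's domain matches the other.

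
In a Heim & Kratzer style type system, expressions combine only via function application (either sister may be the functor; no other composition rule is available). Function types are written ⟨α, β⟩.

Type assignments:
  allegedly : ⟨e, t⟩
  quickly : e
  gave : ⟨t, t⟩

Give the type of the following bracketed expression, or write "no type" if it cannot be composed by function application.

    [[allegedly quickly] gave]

t

[allegedly quickly]: ⟨e, t⟩ applied to e yields t.
[[allegedly quickly] gave]: ⟨t, t⟩ applied to t yields t.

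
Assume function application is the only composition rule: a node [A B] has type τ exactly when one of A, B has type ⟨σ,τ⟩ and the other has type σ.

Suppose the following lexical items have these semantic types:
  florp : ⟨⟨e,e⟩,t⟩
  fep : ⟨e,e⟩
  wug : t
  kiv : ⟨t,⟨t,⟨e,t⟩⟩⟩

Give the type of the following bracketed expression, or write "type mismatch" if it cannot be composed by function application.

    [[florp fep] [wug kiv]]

⟨e,t⟩

[florp fep]: florp is ⟨⟨e,e⟩,t⟩, fep is ⟨e,e⟩; result t.
[wug kiv]: kiv is ⟨t,⟨t,⟨e,t⟩⟩⟩, wug is t; result ⟨t,⟨e,t⟩⟩.
[[florp fep] [wug kiv]]: [wug kiv] is ⟨t,⟨e,t⟩⟩, [florp fep] is t; result ⟨e,t⟩.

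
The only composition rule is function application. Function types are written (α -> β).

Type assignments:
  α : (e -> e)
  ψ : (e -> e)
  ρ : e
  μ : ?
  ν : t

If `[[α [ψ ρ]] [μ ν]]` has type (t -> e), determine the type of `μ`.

At [[α [ψ ρ]] [μ ν]] (required: (t -> e)): [α [ψ ρ]] is e, which is not a function with range (t -> e); hence [μ ν] is the functor — type (e -> (t -> e)).
At [μ ν] (required: (e -> (t -> e))): ν is t, which is not a function with range (e -> (t -> e)); hence μ is the functor — type (t -> (e -> (t -> e))).

(t -> (e -> (t -> e)))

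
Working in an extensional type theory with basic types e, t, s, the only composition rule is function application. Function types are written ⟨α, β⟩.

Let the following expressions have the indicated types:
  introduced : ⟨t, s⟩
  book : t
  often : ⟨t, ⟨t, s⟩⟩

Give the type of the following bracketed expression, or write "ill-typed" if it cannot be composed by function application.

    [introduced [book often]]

[book often]: ⟨t, ⟨t, s⟩⟩ applied to t yields ⟨t, s⟩.
At [introduced [book often]]: neither ⟨t, s⟩ nor ⟨t, s⟩ can take the other as argument; the node is ill-typed.

ill-typed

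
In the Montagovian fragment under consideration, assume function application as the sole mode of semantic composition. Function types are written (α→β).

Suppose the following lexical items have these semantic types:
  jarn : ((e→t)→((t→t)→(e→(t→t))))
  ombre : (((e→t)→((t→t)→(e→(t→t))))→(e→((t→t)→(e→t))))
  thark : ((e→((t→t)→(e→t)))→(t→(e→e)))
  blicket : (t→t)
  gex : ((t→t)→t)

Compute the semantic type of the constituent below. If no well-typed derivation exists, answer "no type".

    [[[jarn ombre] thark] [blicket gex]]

(e→e)

[jarn ombre]: (((e→t)→((t→t)→(e→(t→t))))→(e→((t→t)→(e→t)))) applied to ((e→t)→((t→t)→(e→(t→t)))) yields (e→((t→t)→(e→t))).
[[jarn ombre] thark]: ((e→((t→t)→(e→t)))→(t→(e→e))) applied to (e→((t→t)→(e→t))) yields (t→(e→e)).
[blicket gex]: ((t→t)→t) applied to (t→t) yields t.
[[[jarn ombre] thark] [blicket gex]]: (t→(e→e)) applied to t yields (e→e).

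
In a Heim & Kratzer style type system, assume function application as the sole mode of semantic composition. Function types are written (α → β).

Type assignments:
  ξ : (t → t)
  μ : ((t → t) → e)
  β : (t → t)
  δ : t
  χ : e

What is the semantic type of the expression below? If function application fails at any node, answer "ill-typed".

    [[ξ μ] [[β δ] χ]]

ill-typed

[ξ μ]: μ is ((t → t) → e), ξ is (t → t); result e.
[β δ]: β is (t → t), δ is t; result t.
[[β δ] χ]: t and e cannot combine by function application — type clash.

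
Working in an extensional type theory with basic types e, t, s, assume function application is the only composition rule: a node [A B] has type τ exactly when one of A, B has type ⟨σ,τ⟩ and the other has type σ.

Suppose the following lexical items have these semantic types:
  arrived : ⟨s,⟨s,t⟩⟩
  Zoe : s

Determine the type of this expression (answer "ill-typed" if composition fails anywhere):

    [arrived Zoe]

[arrived Zoe]: arrived is ⟨s,⟨s,t⟩⟩, Zoe is s; result ⟨s,t⟩.

⟨s,t⟩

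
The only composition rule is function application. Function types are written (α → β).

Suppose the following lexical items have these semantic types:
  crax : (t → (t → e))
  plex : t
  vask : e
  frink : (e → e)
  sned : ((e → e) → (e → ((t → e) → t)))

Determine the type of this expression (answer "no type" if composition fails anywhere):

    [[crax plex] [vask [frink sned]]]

t

[crax plex]: functor crax : (t → (t → e)), argument plex : t; result (t → e).
[frink sned]: functor sned : ((e → e) → (e → ((t → e) → t))), argument frink : (e → e); result (e → ((t → e) → t)).
[vask [frink sned]]: functor [frink sned] : (e → ((t → e) → t)), argument vask : e; result ((t → e) → t).
[[crax plex] [vask [frink sned]]]: functor [vask [frink sned]] : ((t → e) → t), argument [crax plex] : (t → e); result t.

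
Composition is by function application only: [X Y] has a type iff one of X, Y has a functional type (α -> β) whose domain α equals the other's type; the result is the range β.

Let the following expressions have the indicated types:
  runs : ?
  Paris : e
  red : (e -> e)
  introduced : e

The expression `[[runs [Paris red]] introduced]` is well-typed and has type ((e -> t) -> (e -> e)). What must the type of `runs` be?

[[runs [Paris red]] introduced] must have type ((e -> t) -> (e -> e)). The sister introduced has type e; that is not a function onto ((e -> t) -> (e -> e)), so [runs [Paris red]] must be the functor, of type (e -> ((e -> t) -> (e -> e))).
[runs [Paris red]] must have type (e -> ((e -> t) -> (e -> e))). The sister [Paris red] has type e; that is not a function onto (e -> ((e -> t) -> (e -> e))), so runs must be the functor, of type (e -> (e -> ((e -> t) -> (e -> e)))).

(e -> (e -> ((e -> t) -> (e -> e))))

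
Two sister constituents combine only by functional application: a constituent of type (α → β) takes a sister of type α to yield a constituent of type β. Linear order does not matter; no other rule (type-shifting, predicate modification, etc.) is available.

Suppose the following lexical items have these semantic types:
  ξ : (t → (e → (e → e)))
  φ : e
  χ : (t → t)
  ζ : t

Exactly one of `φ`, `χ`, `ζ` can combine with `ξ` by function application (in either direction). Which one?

ζ

φ : e — ξ needs t; φ needs nothing (atomic); neither fits.
χ : (t → t) — ξ needs t; χ needs t; neither fits.
ζ — combines: ξ : (t → (e → (e → e))) takes ζ : t as argument, giving (e → (e → e)).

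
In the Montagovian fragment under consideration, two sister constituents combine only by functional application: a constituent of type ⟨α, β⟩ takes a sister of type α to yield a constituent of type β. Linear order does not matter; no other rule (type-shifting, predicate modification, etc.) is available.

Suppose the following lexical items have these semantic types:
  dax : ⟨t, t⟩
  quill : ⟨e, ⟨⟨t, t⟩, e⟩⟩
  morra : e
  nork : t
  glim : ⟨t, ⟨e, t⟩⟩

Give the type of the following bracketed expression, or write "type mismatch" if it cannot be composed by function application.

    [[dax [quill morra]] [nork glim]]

t

[quill morra]: quill is ⟨e, ⟨⟨t, t⟩, e⟩⟩, morra is e; result ⟨⟨t, t⟩, e⟩.
[dax [quill morra]]: [quill morra] is ⟨⟨t, t⟩, e⟩, dax is ⟨t, t⟩; result e.
[nork glim]: glim is ⟨t, ⟨e, t⟩⟩, nork is t; result ⟨e, t⟩.
[[dax [quill morra]] [nork glim]]: [nork glim] is ⟨e, t⟩, [dax [quill morra]] is e; result t.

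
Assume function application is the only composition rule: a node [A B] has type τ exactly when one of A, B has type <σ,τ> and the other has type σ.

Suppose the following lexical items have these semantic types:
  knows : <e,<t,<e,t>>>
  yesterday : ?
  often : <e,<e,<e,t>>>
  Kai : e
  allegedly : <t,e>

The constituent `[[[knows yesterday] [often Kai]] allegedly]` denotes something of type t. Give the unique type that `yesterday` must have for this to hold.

<<e,<t,<e,t>>>,<<e,<e,t>>,<<t,e>,t>>>

At [[[knows yesterday] [often Kai]] allegedly] (required: t): allegedly is <t,e>, which is not a function with range t; hence [[knows yesterday] [often Kai]] is the functor — type <<t,e>,t>.
At [[knows yesterday] [often Kai]] (required: <<t,e>,t>): [often Kai] is <e,<e,t>>, which is not a function with range <<t,e>,t>; hence [knows yesterday] is the functor — type <<e,<e,t>>,<<t,e>,t>>.
At [knows yesterday] (required: <<e,<e,t>>,<<t,e>,t>>): knows is <e,<t,<e,t>>>, which is not a function with range <<e,<e,t>>,<<t,e>,t>>; hence yesterday is the functor — type <<e,<t,<e,t>>>,<<e,<e,t>>,<<t,e>,t>>>.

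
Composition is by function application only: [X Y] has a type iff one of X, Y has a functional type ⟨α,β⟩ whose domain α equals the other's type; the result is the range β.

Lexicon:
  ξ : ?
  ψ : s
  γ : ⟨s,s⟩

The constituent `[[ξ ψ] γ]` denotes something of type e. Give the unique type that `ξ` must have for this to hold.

⟨s,⟨⟨s,s⟩,e⟩⟩

For [[ξ ψ] γ] to have type e with γ of type ⟨s,s⟩, [ξ ψ] must be the function: [ξ ψ] : ⟨⟨s,s⟩,e⟩.
For [ξ ψ] to have type ⟨⟨s,s⟩,e⟩ with ψ of type s, ξ must be the function: ξ : ⟨s,⟨⟨s,s⟩,e⟩⟩.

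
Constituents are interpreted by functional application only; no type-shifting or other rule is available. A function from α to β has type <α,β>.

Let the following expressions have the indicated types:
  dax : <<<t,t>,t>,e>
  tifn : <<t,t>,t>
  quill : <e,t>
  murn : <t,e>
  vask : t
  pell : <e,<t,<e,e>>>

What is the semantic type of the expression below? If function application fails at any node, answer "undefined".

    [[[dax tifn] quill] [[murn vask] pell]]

<e,e>

[dax tifn]: <<<t,t>,t>,e> applied to <<t,t>,t> yields e.
[[dax tifn] quill]: <e,t> applied to e yields t.
[murn vask]: <t,e> applied to t yields e.
[[murn vask] pell]: <e,<t,<e,e>>> applied to e yields <t,<e,e>>.
[[[dax tifn] quill] [[murn vask] pell]]: <t,<e,e>> applied to t yields <e,e>.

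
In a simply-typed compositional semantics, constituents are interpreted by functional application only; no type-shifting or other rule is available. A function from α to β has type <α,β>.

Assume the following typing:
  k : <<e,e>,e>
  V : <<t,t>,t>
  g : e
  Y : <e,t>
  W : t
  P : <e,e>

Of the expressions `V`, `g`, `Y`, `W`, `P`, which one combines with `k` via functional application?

P

V : <<t,t>,t> — does not combine with k.
g : e — does not combine with k.
Y : <e,t> — does not combine with k.
W : t — does not combine with k.
P — combines: k : <<e,e>,e> takes P : <e,e> as argument, giving e.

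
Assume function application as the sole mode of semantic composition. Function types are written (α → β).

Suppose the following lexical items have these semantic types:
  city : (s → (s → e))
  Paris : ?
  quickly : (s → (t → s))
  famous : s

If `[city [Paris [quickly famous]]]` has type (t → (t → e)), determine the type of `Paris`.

((t → s) → ((s → (s → e)) → (t → (t → e))))

At [city [Paris [quickly famous]]] (required: (t → (t → e))): city is (s → (s → e)), which is not a function with range (t → (t → e)); hence [Paris [quickly famous]] is the functor — type ((s → (s → e)) → (t → (t → e))).
At [Paris [quickly famous]] (required: ((s → (s → e)) → (t → (t → e)))): [quickly famous] is (t → s), which is not a function with range ((s → (s → e)) → (t → (t → e))); hence Paris is the functor — type ((t → s) → ((s → (s → e)) → (t → (t → e)))).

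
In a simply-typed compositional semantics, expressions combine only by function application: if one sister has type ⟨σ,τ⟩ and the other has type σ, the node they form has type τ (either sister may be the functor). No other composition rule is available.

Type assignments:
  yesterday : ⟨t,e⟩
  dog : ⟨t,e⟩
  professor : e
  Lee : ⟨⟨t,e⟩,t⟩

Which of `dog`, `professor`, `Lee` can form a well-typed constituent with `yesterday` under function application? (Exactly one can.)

Lee

dog : ⟨t,e⟩ — no; yesterday wants t, and dog wants t.
professor : e — no; yesterday wants t, and professor wants nothing (atomic).
Lee — combines: Lee : ⟨⟨t,e⟩,t⟩ takes yesterday : ⟨t,e⟩ as argument, giving t.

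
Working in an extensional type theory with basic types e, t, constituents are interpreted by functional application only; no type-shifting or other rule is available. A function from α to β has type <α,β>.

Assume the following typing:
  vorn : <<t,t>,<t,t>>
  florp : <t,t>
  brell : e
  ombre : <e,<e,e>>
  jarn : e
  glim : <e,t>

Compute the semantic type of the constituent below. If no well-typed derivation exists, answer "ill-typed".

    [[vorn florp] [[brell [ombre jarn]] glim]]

[vorn florp]: vorn is <<t,t>,<t,t>>, florp is <t,t>; result <t,t>.
[ombre jarn]: ombre is <e,<e,e>>, jarn is e; result <e,e>.
[brell [ombre jarn]]: [ombre jarn] is <e,e>, brell is e; result e.
[[brell [ombre jarn]] glim]: glim is <e,t>, [brell [ombre jarn]] is e; result t.
[[vorn florp] [[brell [ombre jarn]] glim]]: [vorn florp] is <t,t>, [[brell [ombre jarn]] glim] is t; result t.

t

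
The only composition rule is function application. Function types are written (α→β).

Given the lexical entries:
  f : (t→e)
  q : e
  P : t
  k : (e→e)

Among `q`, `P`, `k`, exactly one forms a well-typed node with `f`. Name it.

P

q : e — neither side's domain matches the other.
P — combines: f : (t→e) takes P : t as argument, giving e.
k : (e→e) — neither side's domain matches the other.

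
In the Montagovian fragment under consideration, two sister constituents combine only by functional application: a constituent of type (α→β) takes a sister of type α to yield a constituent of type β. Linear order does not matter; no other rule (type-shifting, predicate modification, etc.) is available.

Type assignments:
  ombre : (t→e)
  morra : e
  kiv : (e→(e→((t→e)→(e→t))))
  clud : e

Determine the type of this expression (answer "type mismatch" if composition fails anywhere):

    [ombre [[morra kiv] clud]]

[morra kiv] — kiv of type (e→(e→((t→e)→(e→t)))) combines with morra of type e: type (e→((t→e)→(e→t))).
[[morra kiv] clud] — [morra kiv] of type (e→((t→e)→(e→t))) combines with clud of type e: type ((t→e)→(e→t)).
[ombre [[morra kiv] clud]] — [[morra kiv] clud] of type ((t→e)→(e→t)) combines with ombre of type (t→e): type (e→t).

(e→t)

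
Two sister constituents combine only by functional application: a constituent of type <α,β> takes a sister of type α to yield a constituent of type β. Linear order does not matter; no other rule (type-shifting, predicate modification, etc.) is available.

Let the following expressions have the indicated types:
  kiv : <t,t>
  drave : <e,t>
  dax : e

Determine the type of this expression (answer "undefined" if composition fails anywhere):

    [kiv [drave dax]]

[drave dax]: drave is <e,t>, dax is e; result t.
[kiv [drave dax]]: kiv is <t,t>, [drave dax] is t; result t.

t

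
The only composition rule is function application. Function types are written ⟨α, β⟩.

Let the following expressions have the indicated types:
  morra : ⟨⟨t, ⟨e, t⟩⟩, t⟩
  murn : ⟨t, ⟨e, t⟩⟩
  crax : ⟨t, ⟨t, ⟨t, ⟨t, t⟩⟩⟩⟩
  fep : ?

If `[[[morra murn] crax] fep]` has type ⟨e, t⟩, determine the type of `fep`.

[[[morra murn] crax] fep] is required to be ⟨e, t⟩. [[morra murn] crax] : ⟨t, ⟨t, ⟨t, t⟩⟩⟩ cannot yield ⟨e, t⟩ as functor, so fep : ⟨⟨t, ⟨t, ⟨t, t⟩⟩⟩, ⟨e, t⟩⟩.

⟨⟨t, ⟨t, ⟨t, t⟩⟩⟩, ⟨e, t⟩⟩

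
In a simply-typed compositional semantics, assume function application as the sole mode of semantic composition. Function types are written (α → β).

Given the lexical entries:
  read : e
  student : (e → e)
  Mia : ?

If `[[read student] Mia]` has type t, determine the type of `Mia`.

[[read student] Mia] is required to be t. [read student] : e cannot yield t as functor, so Mia : (e → t).

(e → t)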